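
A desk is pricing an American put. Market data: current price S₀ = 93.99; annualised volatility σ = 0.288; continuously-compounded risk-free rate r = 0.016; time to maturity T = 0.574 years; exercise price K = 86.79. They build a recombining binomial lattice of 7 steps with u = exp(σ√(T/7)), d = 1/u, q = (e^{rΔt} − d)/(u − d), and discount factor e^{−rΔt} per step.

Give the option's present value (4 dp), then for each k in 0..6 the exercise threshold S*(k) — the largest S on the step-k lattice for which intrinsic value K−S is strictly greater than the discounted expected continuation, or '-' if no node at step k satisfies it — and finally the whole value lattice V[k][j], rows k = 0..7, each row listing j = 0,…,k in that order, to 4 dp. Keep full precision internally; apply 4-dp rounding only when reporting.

price = 4.3049
boundary = - - - - 67.5796 73.3892 79.6982
tree:
4.3049
6.5940 1.9086
9.8050 3.2340 0.5194
14.0490 5.3670 0.9989 0.0165
19.2104 8.6573 1.9203 0.0323 0.0000
24.5601 13.4008 3.6908 0.0630 0.0000 0.0000
29.4863 19.2104 7.0918 0.1231 0.0000 0.0000 0.0000
34.0226 24.5601 13.4008 0.2404 0.0000 0.0000 0.0000 0.0000

Δt=0.08200  u=1.08597  d=0.92084  q=0.48734  discount=0.99869
step 7 (expiry): payoffs max(K−S,0) = 34.0226 24.5601 13.4008 0.2404 0.0000 0.0000 0.0000 0.0000
step 6: (k=6,j=0): S=57.3037, (K−S)⁺=29.4863, hold=29.3725 ⇒ V=29.4863 exercise | (k=6,j=1): S=67.5796, (K−S)⁺=19.2104, hold=19.0966 ⇒ V=19.2104 exercise | (k=6,j=2): S=79.6982, (K−S)⁺=7.0918, hold=6.9780 ⇒ V=7.0918 exercise | (k=6,j=3): S=93.9900, (K−S)⁺=0.0000, hold=0.1231 ⇒ V=0.1231 continue | (k=6,j=4): S=110.8447, (K−S)⁺=0.0000, hold=0.0000 ⇒ V=0.0000 continue | (k=6,j=5): S=130.7217, (K−S)⁺=0.0000, hold=0.0000 ⇒ V=0.0000 continue | (k=6,j=6): S=154.1633, (K−S)⁺=0.0000, hold=0.0000 ⇒ V=0.0000 continue  boundary S*=79.6982
step 5: (k=5,j=0): S=62.2299, (K−S)⁺=24.5601, hold=24.4463 ⇒ V=24.5601 exercise | (k=5,j=1): S=73.3892, (K−S)⁺=13.4008, hold=13.2870 ⇒ V=13.4008 exercise | (k=5,j=2): S=86.5496, (K−S)⁺=0.2404, hold=3.6908 ⇒ V=3.6908 continue | (k=5,j=3): S=102.0700, (K−S)⁺=0.0000, hold=0.0630 ⇒ V=0.0630 continue | (k=5,j=4): S=120.3736, (K−S)⁺=0.0000, hold=0.0000 ⇒ V=0.0000 continue | (k=5,j=5): S=141.9595, (K−S)⁺=0.0000, hold=0.0000 ⇒ V=0.0000 continue  boundary S*=73.3892
step 4: (k=4,j=0): S=67.5796, (K−S)⁺=19.2104, hold=19.0966 ⇒ V=19.2104 exercise | (k=4,j=1): S=79.6982, (K−S)⁺=7.0918, hold=8.6573 ⇒ V=8.6573 continue | (k=4,j=2): S=93.9900, (K−S)⁺=0.0000, hold=1.9203 ⇒ V=1.9203 continue | (k=4,j=3): S=110.8447, (K−S)⁺=0.0000, hold=0.0323 ⇒ V=0.0323 continue | (k=4,j=4): S=130.7217, (K−S)⁺=0.0000, hold=0.0000 ⇒ V=0.0000 continue  boundary S*=67.5796
step 3: (k=3,j=0): S=73.3892, (K−S)⁺=13.4008, hold=14.0490 ⇒ V=14.0490 continue | (k=3,j=1): S=86.5496, (K−S)⁺=0.2404, hold=5.3670 ⇒ V=5.3670 continue | (k=3,j=2): S=102.0700, (K−S)⁺=0.0000, hold=0.9989 ⇒ V=0.9989 continue | (k=3,j=3): S=120.3736, (K−S)⁺=0.0000, hold=0.0165 ⇒ V=0.0165 continue  boundary S*=-
step 2: (k=2,j=0): S=79.6982, (K−S)⁺=7.0918, hold=9.8050 ⇒ V=9.8050 continue | (k=2,j=1): S=93.9900, (K−S)⁺=0.0000, hold=3.2340 ⇒ V=3.2340 continue | (k=2,j=2): S=110.8447, (K−S)⁺=0.0000, hold=0.5194 ⇒ V=0.5194 continue  boundary S*=-
step 1: (k=1,j=0): S=86.5496, (K−S)⁺=0.2404, hold=6.5940 ⇒ V=6.5940 continue | (k=1,j=1): S=102.0700, (K−S)⁺=0.0000, hold=1.9086 ⇒ V=1.9086 continue  boundary S*=-
step 0: (k=0,j=0): S=93.9900, (K−S)⁺=0.0000, hold=4.3049 ⇒ V=4.3049 continue  boundary S*=-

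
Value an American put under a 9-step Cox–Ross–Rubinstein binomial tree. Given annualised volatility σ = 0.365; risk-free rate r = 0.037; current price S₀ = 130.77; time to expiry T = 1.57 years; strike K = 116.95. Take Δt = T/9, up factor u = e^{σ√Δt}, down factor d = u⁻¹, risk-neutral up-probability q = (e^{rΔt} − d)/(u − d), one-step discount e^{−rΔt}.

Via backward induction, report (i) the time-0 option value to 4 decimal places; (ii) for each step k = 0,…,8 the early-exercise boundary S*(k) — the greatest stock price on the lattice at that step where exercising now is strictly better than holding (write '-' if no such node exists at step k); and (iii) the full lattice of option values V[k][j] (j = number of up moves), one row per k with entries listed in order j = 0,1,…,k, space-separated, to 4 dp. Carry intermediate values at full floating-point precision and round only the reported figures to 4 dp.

Δt=0.17444  u=1.16468  d=0.85860  q=0.48312  discount=0.99357
step 9 (expiry): payoffs max(K−S,0) = 83.7879 71.9661 55.9301 34.1775 4.6704 0.0000 0.0000 0.0000 0.0000 0.0000
step 8: (k=8,j=0): S=38.6233, (K−S)⁺=78.3267, hold=77.5742 ⇒ V=78.3267 exercise | (k=8,j=1): S=52.3919, (K−S)⁺=64.5581, hold=63.8056 ⇒ V=64.5581 exercise | (k=8,j=2): S=71.0688, (K−S)⁺=45.8812, hold=45.1288 ⇒ V=45.8812 exercise | (k=8,j=3): S=96.4037, (K−S)⁺=20.5463, hold=19.7939 ⇒ V=20.5463 exercise | (k=8,j=4): S=130.7700, (K−S)⁺=0.0000, hold=2.3985 ⇒ V=2.3985 continue | (k=8,j=5): S=177.3874, (K−S)⁺=0.0000, hold=0.0000 ⇒ V=0.0000 continue | (k=8,j=6): S=240.6231, (K−S)⁺=0.0000, hold=0.0000 ⇒ V=0.0000 continue | (k=8,j=7): S=326.4012, (K−S)⁺=0.0000, hold=0.0000 ⇒ V=0.0000 continue | (k=8,j=8): S=442.7579, (K−S)⁺=0.0000, hold=0.0000 ⇒ V=0.0000 continue  boundary S*=96.4037
step 7: (k=7,j=0): S=44.9839, (K−S)⁺=71.9661, hold=71.2137 ⇒ V=71.9661 exercise | (k=7,j=1): S=61.0199, (K−S)⁺=55.9301, hold=55.1777 ⇒ V=55.9301 exercise | (k=7,j=2): S=82.7725, (K−S)⁺=34.1775, hold=33.4250 ⇒ V=34.1775 exercise | (k=7,j=3): S=112.2796, (K−S)⁺=4.6704, hold=11.7030 ⇒ V=11.7030 continue | (k=7,j=4): S=152.3054, (K−S)⁺=0.0000, hold=1.2318 ⇒ V=1.2318 continue | (k=7,j=5): S=206.5998, (K−S)⁺=0.0000, hold=0.0000 ⇒ V=0.0000 continue | (k=7,j=6): S=280.2493, (K−S)⁺=0.0000, hold=0.0000 ⇒ V=0.0000 continue | (k=7,j=7): S=380.1536, (K−S)⁺=0.0000, hold=0.0000 ⇒ V=0.0000 continue  boundary S*=82.7725
step 6: (k=6,j=0): S=52.3919, (K−S)⁺=64.5581, hold=63.8056 ⇒ V=64.5581 exercise | (k=6,j=1): S=71.0688, (K−S)⁺=45.8812, hold=45.1288 ⇒ V=45.8812 exercise | (k=6,j=2): S=96.4037, (K−S)⁺=20.5463, hold=23.1696 ⇒ V=23.1696 continue | (k=6,j=3): S=130.7700, (K−S)⁺=0.0000, hold=6.6014 ⇒ V=6.6014 continue | (k=6,j=4): S=177.3874, (K−S)⁺=0.0000, hold=0.6326 ⇒ V=0.6326 continue | (k=6,j=5): S=240.6231, (K−S)⁺=0.0000, hold=0.0000 ⇒ V=0.0000 continue | (k=6,j=6): S=326.4012, (K−S)⁺=0.0000, hold=0.0000 ⇒ V=0.0000 continue  boundary S*=71.0688
step 5: (k=5,j=0): S=61.0199, (K−S)⁺=55.9301, hold=55.1777 ⇒ V=55.9301 exercise | (k=5,j=1): S=82.7725, (K−S)⁺=34.1775, hold=34.6843 ⇒ V=34.6843 continue | (k=5,j=2): S=112.2796, (K−S)⁺=4.6704, hold=15.0677 ⇒ V=15.0677 continue | (k=5,j=3): S=152.3054, (K−S)⁺=0.0000, hold=3.6939 ⇒ V=3.6939 continue | (k=5,j=4): S=206.5998, (K−S)⁺=0.0000, hold=0.3249 ⇒ V=0.3249 continue | (k=5,j=5): S=280.2493, (K−S)⁺=0.0000, hold=0.0000 ⇒ V=0.0000 continue  boundary S*=61.0199
step 4: (k=4,j=0): S=71.0688, (K−S)⁺=45.8812, hold=45.3720 ⇒ V=45.8812 exercise | (k=4,j=1): S=96.4037, (K−S)⁺=20.5463, hold=25.0450 ⇒ V=25.0450 continue | (k=4,j=2): S=130.7700, (K−S)⁺=0.0000, hold=9.5112 ⇒ V=9.5112 continue | (k=4,j=3): S=177.3874, (K−S)⁺=0.0000, hold=2.0529 ⇒ V=2.0529 continue | (k=4,j=4): S=240.6231, (K−S)⁺=0.0000, hold=0.1668 ⇒ V=0.1668 continue  boundary S*=71.0688
step 3: (k=3,j=0): S=82.7725, (K−S)⁺=34.1775, hold=35.5844 ⇒ V=35.5844 continue | (k=3,j=1): S=112.2796, (K−S)⁺=4.6704, hold=17.4275 ⇒ V=17.4275 continue | (k=3,j=2): S=152.3054, (K−S)⁺=0.0000, hold=5.8700 ⇒ V=5.8700 continue | (k=3,j=3): S=206.5998, (K−S)⁺=0.0000, hold=1.1344 ⇒ V=1.1344 continue  boundary S*=-
step 2: (k=2,j=0): S=96.4037, (K−S)⁺=20.5463, hold=26.6400 ⇒ V=26.6400 continue | (k=2,j=1): S=130.7700, (K−S)⁺=0.0000, hold=11.7677 ⇒ V=11.7677 continue | (k=2,j=2): S=177.3874, (K−S)⁺=0.0000, hold=3.5591 ⇒ V=3.5591 continue  boundary S*=-
step 1: (k=1,j=0): S=112.2796, (K−S)⁺=4.6704, hold=19.3297 ⇒ V=19.3297 continue | (k=1,j=1): S=152.3054, (K−S)⁺=0.0000, hold=7.7518 ⇒ V=7.7518 continue  boundary S*=-
step 0: (k=0,j=0): S=130.7700, (K−S)⁺=0.0000, hold=13.6478 ⇒ V=13.6478 continue  boundary S*=-

price = 13.6478
boundary = - - - - 71.0688 61.0199 71.0688 82.7725 96.4037
tree:
13.6478
19.3297 7.7518
26.6400 11.7677 3.5591
35.5844 17.4275 5.8700 1.1344
45.8812 25.0450 9.5112 2.0529 0.1668
55.9301 34.6843 15.0677 3.6939 0.3249 0.0000
64.5581 45.8812 23.1696 6.6014 0.6326 0.0000 0.0000
71.9661 55.9301 34.1775 11.7030 1.2318 0.0000 0.0000 0.0000
78.3267 64.5581 45.8812 20.5463 2.3985 0.0000 0.0000 0.0000 0.0000
83.7879 71.9661 55.9301 34.1775 4.6704 0.0000 0.0000 0.0000 0.0000 0.0000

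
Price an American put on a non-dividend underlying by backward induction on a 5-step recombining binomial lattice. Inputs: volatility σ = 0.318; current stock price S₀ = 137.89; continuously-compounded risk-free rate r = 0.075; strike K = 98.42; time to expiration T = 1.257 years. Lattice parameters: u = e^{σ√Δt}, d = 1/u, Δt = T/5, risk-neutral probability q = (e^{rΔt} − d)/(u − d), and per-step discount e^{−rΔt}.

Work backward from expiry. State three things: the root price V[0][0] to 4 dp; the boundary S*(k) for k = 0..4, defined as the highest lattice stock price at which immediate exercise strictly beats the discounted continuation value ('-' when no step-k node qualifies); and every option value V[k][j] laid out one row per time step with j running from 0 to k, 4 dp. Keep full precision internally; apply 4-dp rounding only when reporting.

price = 2.5658
boundary = - - - - 72.8701
tree:
2.5658
4.7514 0.6395
8.6124 1.3567 0.0000
15.1572 2.8782 0.0000 0.0000
25.5499 6.1060 0.0000 0.0000 0.0000
36.2897 12.9537 0.0000 0.0000 0.0000 0.0000

params: Δt=0.25140 u=1.17286 d=0.85262 q=0.51966 e^(-rΔt)=0.98132
t_5 payoffs: 36.2897 12.9537 0.0000 0.0000 0.0000 0.0000
t_4: node(4,0) S=72.8701 payoff=25.5499 vs cont=23.7116 → 25.5499 [stop]  node(4,1) S=100.2400 payoff=0.0000 vs cont=6.1060 → 6.1060 [wait]  node(4,2) S=137.8900 payoff=0.0000 vs cont=0.0000 → 0.0000 [wait]  node(4,3) S=189.6813 payoff=0.0000 vs cont=0.0000 → 0.0000 [wait]  node(4,4) S=260.9254 payoff=0.0000 vs cont=0.0000 → 0.0000 [wait]  ⇒ S*(4)=72.8701
t_3: node(3,0) S=85.4663 payoff=12.9537 vs cont=15.1572 → 15.1572 [wait]  node(3,1) S=117.5674 payoff=0.0000 vs cont=2.8782 → 2.8782 [wait]  node(3,2) S=161.7256 payoff=0.0000 vs cont=0.0000 → 0.0000 [wait]  node(3,3) S=222.4695 payoff=0.0000 vs cont=0.0000 → 0.0000 [wait]  ⇒ S*(3)=-
t_2: node(2,0) S=100.2400 payoff=0.0000 vs cont=8.6124 → 8.6124 [wait]  node(2,1) S=137.8900 payoff=0.0000 vs cont=1.3567 → 1.3567 [wait]  node(2,2) S=189.6813 payoff=0.0000 vs cont=0.0000 → 0.0000 [wait]  ⇒ S*(2)=-
t_1: node(1,0) S=117.5674 payoff=0.0000 vs cont=4.7514 → 4.7514 [wait]  node(1,1) S=161.7256 payoff=0.0000 vs cont=0.6395 → 0.6395 [wait]  ⇒ S*(1)=-
t_0: node(0,0) S=137.8900 payoff=0.0000 vs cont=2.5658 → 2.5658 [wait]  ⇒ S*(0)=-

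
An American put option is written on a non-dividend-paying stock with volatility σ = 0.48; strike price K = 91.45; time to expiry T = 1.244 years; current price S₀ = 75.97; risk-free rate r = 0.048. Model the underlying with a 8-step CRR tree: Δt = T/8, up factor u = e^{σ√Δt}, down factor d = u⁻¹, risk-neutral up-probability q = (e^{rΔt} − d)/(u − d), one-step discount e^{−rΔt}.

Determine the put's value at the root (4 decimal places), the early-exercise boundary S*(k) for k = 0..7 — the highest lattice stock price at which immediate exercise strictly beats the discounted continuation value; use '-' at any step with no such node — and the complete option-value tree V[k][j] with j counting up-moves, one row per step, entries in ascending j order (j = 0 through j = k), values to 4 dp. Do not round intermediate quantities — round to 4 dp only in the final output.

price = 24.1066
boundary = - - - 43.0558 52.0277 43.0558 52.0277 62.8693
tree:
24.1066
31.3890 16.3586
39.6278 22.6887 9.5508
48.3942 30.4690 14.3624 4.3303
55.8190 39.4223 20.9563 7.2285 1.1634
61.9634 48.3942 29.4415 11.8155 2.2219 0.0000
67.0483 55.8190 39.4223 18.7655 4.2437 0.0000 0.0000
71.2562 61.9634 48.3942 28.5807 8.1051 0.0000 0.0000 0.0000
74.7386 67.0483 55.8190 39.4223 15.4800 0.0000 0.0000 0.0000 0.0000

Δt=0.15550  u=1.20838  d=0.82755  q=0.47249  discount=0.99256
step 8 (expiry): payoffs max(K−S,0) = 74.7386 67.0483 55.8190 39.4223 15.4800 0.0000 0.0000 0.0000 0.0000
step 7: (k=7,j=0): S=20.1938, (K−S)⁺=71.2562, hold=70.5762 ⇒ V=71.2562 exercise | (k=7,j=1): S=29.4866, (K−S)⁺=61.9634, hold=61.2834 ⇒ V=61.9634 exercise | (k=7,j=2): S=43.0558, (K−S)⁺=48.3942, hold=47.7142 ⇒ V=48.3942 exercise | (k=7,j=3): S=62.8693, (K−S)⁺=28.5807, hold=27.9007 ⇒ V=28.5807 exercise | (k=7,j=4): S=91.8006, (K−S)⁺=0.0000, hold=8.1051 ⇒ V=8.1051 continue | (k=7,j=5): S=134.0457, (K−S)⁺=0.0000, hold=0.0000 ⇒ V=0.0000 continue | (k=7,j=6): S=195.7312, (K−S)⁺=0.0000, hold=0.0000 ⇒ V=0.0000 continue | (k=7,j=7): S=285.8033, (K−S)⁺=0.0000, hold=0.0000 ⇒ V=0.0000 continue  boundary S*=62.8693
step 6: (k=6,j=0): S=24.4017, (K−S)⁺=67.0483, hold=66.3682 ⇒ V=67.0483 exercise | (k=6,j=1): S=35.6310, (K−S)⁺=55.8190, hold=55.1390 ⇒ V=55.8190 exercise | (k=6,j=2): S=52.0277, (K−S)⁺=39.4223, hold=38.7422 ⇒ V=39.4223 exercise | (k=6,j=3): S=75.9700, (K−S)⁺=15.4800, hold=18.7655 ⇒ V=18.7655 continue | (k=6,j=4): S=110.9301, (K−S)⁺=0.0000, hold=4.2437 ⇒ V=4.2437 continue | (k=6,j=5): S=161.9782, (K−S)⁺=0.0000, hold=0.0000 ⇒ V=0.0000 continue | (k=6,j=6): S=236.5177, (K−S)⁺=0.0000, hold=0.0000 ⇒ V=0.0000 continue  boundary S*=52.0277
step 5: (k=5,j=0): S=29.4866, (K−S)⁺=61.9634, hold=61.2834 ⇒ V=61.9634 exercise | (k=5,j=1): S=43.0558, (K−S)⁺=48.3942, hold=47.7142 ⇒ V=48.3942 exercise | (k=5,j=2): S=62.8693, (K−S)⁺=28.5807, hold=29.4415 ⇒ V=29.4415 continue | (k=5,j=3): S=91.8006, (K−S)⁺=0.0000, hold=11.8155 ⇒ V=11.8155 continue | (k=5,j=4): S=134.0457, (K−S)⁺=0.0000, hold=2.2219 ⇒ V=2.2219 continue | (k=5,j=5): S=195.7312, (K−S)⁺=0.0000, hold=0.0000 ⇒ V=0.0000 continue  boundary S*=43.0558
step 4: (k=4,j=0): S=35.6310, (K−S)⁺=55.8190, hold=55.1390 ⇒ V=55.8190 exercise | (k=4,j=1): S=52.0277, (K−S)⁺=39.4223, hold=39.1459 ⇒ V=39.4223 exercise | (k=4,j=2): S=75.9700, (K−S)⁺=15.4800, hold=20.9563 ⇒ V=20.9563 continue | (k=4,j=3): S=110.9301, (K−S)⁺=0.0000, hold=7.2285 ⇒ V=7.2285 continue | (k=4,j=4): S=161.9782, (K−S)⁺=0.0000, hold=1.1634 ⇒ V=1.1634 continue  boundary S*=52.0277
step 3: (k=3,j=0): S=43.0558, (K−S)⁺=48.3942, hold=47.7142 ⇒ V=48.3942 exercise | (k=3,j=1): S=62.8693, (K−S)⁺=28.5807, hold=30.4690 ⇒ V=30.4690 continue | (k=3,j=2): S=91.8006, (K−S)⁺=0.0000, hold=14.3624 ⇒ V=14.3624 continue | (k=3,j=3): S=134.0457, (K−S)⁺=0.0000, hold=4.3303 ⇒ V=4.3303 continue  boundary S*=43.0558
step 2: (k=2,j=0): S=52.0277, (K−S)⁺=39.4223, hold=39.6278 ⇒ V=39.6278 continue | (k=2,j=1): S=75.9700, (K−S)⁺=15.4800, hold=22.6887 ⇒ V=22.6887 continue | (k=2,j=2): S=110.9301, (K−S)⁺=0.0000, hold=9.5508 ⇒ V=9.5508 continue  boundary S*=-
step 1: (k=1,j=0): S=62.8693, (K−S)⁺=28.5807, hold=31.3890 ⇒ V=31.3890 continue | (k=1,j=1): S=91.8006, (K−S)⁺=0.0000, hold=16.3586 ⇒ V=16.3586 continue  boundary S*=-
step 0: (k=0,j=0): S=75.9700, (K−S)⁺=15.4800, hold=24.1066 ⇒ V=24.1066 continue  boundary S*=-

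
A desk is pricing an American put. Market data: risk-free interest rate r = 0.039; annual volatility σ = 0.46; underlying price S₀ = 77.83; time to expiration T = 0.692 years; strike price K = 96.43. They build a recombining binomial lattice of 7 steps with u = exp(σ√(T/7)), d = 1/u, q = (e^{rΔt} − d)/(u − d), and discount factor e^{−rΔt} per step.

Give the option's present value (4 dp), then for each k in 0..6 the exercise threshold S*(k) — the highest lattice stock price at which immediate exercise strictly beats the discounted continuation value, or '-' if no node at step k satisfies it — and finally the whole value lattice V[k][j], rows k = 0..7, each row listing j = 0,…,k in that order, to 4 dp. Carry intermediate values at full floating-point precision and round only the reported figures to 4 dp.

Δt=0.09886, u=1.15561, d=0.86534, q=0.47721, disc=e^(-rΔt)=0.99615
k=7 terminal: V=max(K-S,0) → 68.1513 58.6654 45.9976 29.0805 6.4886 0.0000 0.0000 0.0000
k=6: j=0 S=32.6792 intr=63.7508 cont=63.3797 V=63.7508[EX]; j=1 S=43.6412 intr=52.7888 cont=52.4177 V=52.7888[EX]; j=2 S=58.2803 intr=38.1497 cont=37.7786 V=38.1497[EX]; j=3 S=77.8300 intr=18.6000 cont=18.2289 V=18.6000[EX]; j=4 S=103.9374 intr=0.0000 cont=3.3791 V=3.3791[hold]; j=5 S=138.8024 intr=0.0000 cont=0.0000 V=0.0000[hold]; j=6 S=185.3626 intr=0.0000 cont=0.0000 V=0.0000[hold]  S*(6)=77.8300
k=5: j=0 S=37.7646 intr=58.6654 cont=58.2944 V=58.6654[EX]; j=1 S=50.4324 intr=45.9976 cont=45.6266 V=45.9976[EX]; j=2 S=67.3495 intr=29.0805 cont=28.7094 V=29.0805[EX]; j=3 S=89.9414 intr=6.4886 cont=11.2928 V=11.2928[hold]; j=4 S=120.1115 intr=0.0000 cont=1.7598 V=1.7598[hold]; j=5 S=160.4019 intr=0.0000 cont=0.0000 V=0.0000[hold]  S*(5)=67.3495
k=4: j=0 S=43.6412 intr=52.7888 cont=52.4177 V=52.7888[EX]; j=1 S=58.2803 intr=38.1497 cont=37.7786 V=38.1497[EX]; j=2 S=77.8300 intr=18.6000 cont=20.5127 V=20.5127[hold]; j=3 S=103.9374 intr=0.0000 cont=6.7175 V=6.7175[hold]; j=4 S=138.8024 intr=0.0000 cont=0.9164 V=0.9164[hold]  S*(4)=58.2803
k=3: j=0 S=50.4324 intr=45.9976 cont=45.6266 V=45.9976[EX]; j=1 S=67.3495 intr=29.0805 cont=29.6187 V=29.6187[hold]; j=2 S=89.9414 intr=6.4886 cont=13.8759 V=13.8759[hold]; j=3 S=120.1115 intr=0.0000 cont=3.9340 V=3.9340[hold]  S*(3)=50.4324
k=2: j=0 S=58.2803 intr=38.1497 cont=38.0345 V=38.1497[EX]; j=1 S=77.8300 intr=18.6000 cont=22.0209 V=22.0209[hold]; j=2 S=103.9374 intr=0.0000 cont=9.0963 V=9.0963[hold]  S*(2)=58.2803
k=1: j=0 S=67.3495 intr=29.0805 cont=30.3357 V=30.3357[hold]; j=1 S=89.9414 intr=6.4886 cont=15.7922 V=15.7922[hold]  S*(1)=-
k=0: j=0 S=77.8300 intr=18.6000 cont=23.3053 V=23.3053[hold]  S*(0)=-

price = 23.3053
boundary = - - 58.2803 50.4324 58.2803 67.3495 77.8300
tree:
23.3053
30.3357 15.7922
38.1497 22.0209 9.0963
45.9976 29.6187 13.8759 3.9340
52.7888 38.1497 20.5127 6.7175 0.9164
58.6654 45.9976 29.0805 11.2928 1.7598 0.0000
63.7508 52.7888 38.1497 18.6000 3.3791 0.0000 0.0000
68.1513 58.6654 45.9976 29.0805 6.4886 0.0000 0.0000 0.0000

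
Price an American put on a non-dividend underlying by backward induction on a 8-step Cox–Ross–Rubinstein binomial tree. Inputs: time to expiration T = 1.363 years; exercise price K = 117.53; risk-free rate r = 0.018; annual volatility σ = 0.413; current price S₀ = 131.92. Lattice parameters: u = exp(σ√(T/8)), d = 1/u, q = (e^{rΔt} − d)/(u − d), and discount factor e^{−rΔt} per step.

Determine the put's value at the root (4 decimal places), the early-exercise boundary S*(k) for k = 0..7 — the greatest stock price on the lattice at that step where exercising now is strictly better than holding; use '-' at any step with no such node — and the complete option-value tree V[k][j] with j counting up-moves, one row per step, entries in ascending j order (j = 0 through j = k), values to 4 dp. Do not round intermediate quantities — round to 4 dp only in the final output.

Δt=0.17037, u=1.18586, d=0.84327, q=0.46645, disc=e^(-rΔt)=0.99694
k=8 terminal: V=max(K-S,0) → 83.7989 70.0948 50.8231 23.7219 0.0000 0.0000 0.0000 0.0000 0.0000
k=7: j=0 S=40.0005 intr=77.5295 cont=77.1696 V=77.5295[EX]; j=1 S=56.2517 intr=61.2783 cont=60.9184 V=61.2783[EX]; j=2 S=79.1053 intr=38.4247 cont=38.0648 V=38.4247[EX]; j=3 S=111.2437 intr=6.2863 cont=12.6180 V=12.6180[hold]; j=4 S=156.4392 intr=0.0000 cont=0.0000 V=0.0000[hold]; j=5 S=219.9965 intr=0.0000 cont=0.0000 V=0.0000[hold]; j=6 S=309.3754 intr=0.0000 cont=0.0000 V=0.0000[hold]; j=7 S=435.0668 intr=0.0000 cont=0.0000 V=0.0000[hold]  S*(7)=79.1053
k=6: j=0 S=47.4352 intr=70.0948 cont=69.7350 V=70.0948[EX]; j=1 S=66.7069 intr=50.8231 cont=50.4633 V=50.8231[EX]; j=2 S=93.8081 intr=23.7219 cont=26.3064 V=26.3064[hold]; j=3 S=131.9200 intr=0.0000 cont=6.7117 V=6.7117[hold]; j=4 S=185.5157 intr=0.0000 cont=0.0000 V=0.0000[hold]; j=5 S=260.8860 intr=0.0000 cont=0.0000 V=0.0000[hold]; j=6 S=366.8773 intr=0.0000 cont=0.0000 V=0.0000[hold]  S*(6)=66.7069
k=5: j=0 S=56.2517 intr=61.2783 cont=60.9184 V=61.2783[EX]; j=1 S=79.1053 intr=38.4247 cont=39.2667 V=39.2667[hold]; j=2 S=111.2437 intr=6.2863 cont=17.1139 V=17.1139[hold]; j=3 S=156.4392 intr=0.0000 cont=3.5701 V=3.5701[hold]; j=4 S=219.9965 intr=0.0000 cont=0.0000 V=0.0000[hold]; j=5 S=309.3754 intr=0.0000 cont=0.0000 V=0.0000[hold]  S*(5)=56.2517
k=4: j=0 S=66.7069 intr=50.8231 cont=50.8548 V=50.8548[hold]; j=1 S=93.8081 intr=23.7219 cont=28.8449 V=28.8449[hold]; j=2 S=131.9200 intr=0.0000 cont=10.7633 V=10.7633[hold]; j=3 S=185.5157 intr=0.0000 cont=1.8990 V=1.8990[hold]; j=4 S=260.8860 intr=0.0000 cont=0.0000 V=0.0000[hold]  S*(4)=-
k=3: j=0 S=79.1053 intr=38.4247 cont=40.4640 V=40.4640[hold]; j=1 S=111.2437 intr=6.2863 cont=20.3483 V=20.3483[hold]; j=2 S=156.4392 intr=0.0000 cont=6.6083 V=6.6083[hold]; j=3 S=219.9965 intr=0.0000 cont=1.0101 V=1.0101[hold]  S*(3)=-
k=2: j=0 S=93.8081 intr=23.7219 cont=30.9858 V=30.9858[hold]; j=1 S=131.9200 intr=0.0000 cont=13.8965 V=13.8965[hold]; j=2 S=185.5157 intr=0.0000 cont=3.9848 V=3.9848[hold]  S*(2)=-
k=1: j=0 S=111.2437 intr=6.2863 cont=22.9441 V=22.9441[hold]; j=1 S=156.4392 intr=0.0000 cont=9.2448 V=9.2448[hold]  S*(1)=-
k=0: j=0 S=131.9200 intr=0.0000 cont=16.5034 V=16.5034[hold]  S*(0)=-

price = 16.5034
boundary = - - - - - 56.2517 66.7069 79.1053
tree:
16.5034
22.9441 9.2448
30.9858 13.8965 3.9848
40.4640 20.3483 6.6083 1.0101
50.8548 28.8449 10.7633 1.8990 0.0000
61.2783 39.2667 17.1139 3.5701 0.0000 0.0000
70.0948 50.8231 26.3064 6.7117 0.0000 0.0000 0.0000
77.5295 61.2783 38.4247 12.6180 0.0000 0.0000 0.0000 0.0000
83.7989 70.0948 50.8231 23.7219 0.0000 0.0000 0.0000 0.0000 0.0000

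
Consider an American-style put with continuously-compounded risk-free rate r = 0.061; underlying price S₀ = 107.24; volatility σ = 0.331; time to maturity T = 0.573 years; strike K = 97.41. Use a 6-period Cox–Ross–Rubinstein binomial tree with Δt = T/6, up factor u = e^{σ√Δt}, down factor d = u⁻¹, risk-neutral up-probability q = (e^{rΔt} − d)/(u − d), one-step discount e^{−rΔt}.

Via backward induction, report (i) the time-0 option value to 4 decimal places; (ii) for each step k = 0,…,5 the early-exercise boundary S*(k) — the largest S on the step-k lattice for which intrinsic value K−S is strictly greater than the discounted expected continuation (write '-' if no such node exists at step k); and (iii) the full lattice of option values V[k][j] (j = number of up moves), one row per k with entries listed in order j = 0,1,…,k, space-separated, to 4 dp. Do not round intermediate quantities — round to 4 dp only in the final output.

price = 5.2609
boundary = - - - - 71.2299 78.9016
tree:
5.2609
8.3215 2.2975
12.7463 4.0454 0.5969
18.7472 6.9641 1.2079 0.0000
26.1801 11.6195 2.4444 0.0000 0.0000
33.1059 18.5084 4.9467 0.0000 0.0000 0.0000
39.3583 26.1801 10.0104 0.0000 0.0000 0.0000 0.0000

params: Δt=0.09550 u=1.10770 d=0.90277 q=0.50296 e^(-rΔt)=0.99419
t_6 payoffs: 39.3583 26.1801 10.0104 0.0000 0.0000 0.0000 0.0000
t_5: node(5,0) S=64.3041 payoff=33.1059 vs cont=32.5401 → 33.1059 [stop]  node(5,1) S=78.9016 payoff=18.5084 vs cont=17.9426 → 18.5084 [stop]  node(5,2) S=96.8129 payoff=0.5971 vs cont=4.9467 → 4.9467 [wait]  node(5,3) S=118.7901 payoff=0.0000 vs cont=0.0000 → 0.0000 [wait]  node(5,4) S=145.7564 payoff=0.0000 vs cont=0.0000 → 0.0000 [wait]  node(5,5) S=178.8442 payoff=0.0000 vs cont=0.0000 → 0.0000 [wait]  ⇒ S*(5)=78.9016
t_4: node(4,0) S=71.2299 payoff=26.1801 vs cont=25.6143 → 26.1801 [stop]  node(4,1) S=87.3996 payoff=10.0104 vs cont=11.6195 → 11.6195 [wait]  node(4,2) S=107.2400 payoff=0.0000 vs cont=2.4444 → 2.4444 [wait]  node(4,3) S=131.5843 payoff=0.0000 vs cont=0.0000 → 0.0000 [wait]  node(4,4) S=161.4549 payoff=0.0000 vs cont=0.0000 → 0.0000 [wait]  ⇒ S*(4)=71.2299
t_3: node(3,0) S=78.9016 payoff=18.5084 vs cont=18.7472 → 18.7472 [wait]  node(3,1) S=96.8129 payoff=0.5971 vs cont=6.9641 → 6.9641 [wait]  node(3,2) S=118.7901 payoff=0.0000 vs cont=1.2079 → 1.2079 [wait]  node(3,3) S=145.7564 payoff=0.0000 vs cont=0.0000 → 0.0000 [wait]  ⇒ S*(3)=-
t_2: node(2,0) S=87.3996 payoff=10.0104 vs cont=12.7463 → 12.7463 [wait]  node(2,1) S=107.2400 payoff=0.0000 vs cont=4.0454 → 4.0454 [wait]  node(2,2) S=131.5843 payoff=0.0000 vs cont=0.5969 → 0.5969 [wait]  ⇒ S*(2)=-
t_1: node(1,0) S=96.8129 payoff=0.5971 vs cont=8.3215 → 8.3215 [wait]  node(1,1) S=118.7901 payoff=0.0000 vs cont=2.2975 → 2.2975 [wait]  ⇒ S*(1)=-
t_0: node(0,0) S=107.2400 payoff=0.0000 vs cont=5.2609 → 5.2609 [wait]  ⇒ S*(0)=-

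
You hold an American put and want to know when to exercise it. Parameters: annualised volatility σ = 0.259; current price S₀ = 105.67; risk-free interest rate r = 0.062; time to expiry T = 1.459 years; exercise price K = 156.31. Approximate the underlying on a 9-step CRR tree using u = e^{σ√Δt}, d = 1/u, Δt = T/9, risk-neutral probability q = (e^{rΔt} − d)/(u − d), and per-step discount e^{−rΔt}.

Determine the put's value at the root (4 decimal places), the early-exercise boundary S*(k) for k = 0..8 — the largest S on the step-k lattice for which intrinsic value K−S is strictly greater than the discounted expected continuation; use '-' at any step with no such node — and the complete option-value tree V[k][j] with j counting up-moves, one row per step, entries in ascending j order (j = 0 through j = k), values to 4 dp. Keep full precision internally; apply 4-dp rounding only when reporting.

params: Δt=0.16211 u=1.10991 d=0.90097 q=0.52230 e^(-rΔt)=0.99000
t_9 payoffs: 114.9717 105.3851 93.5753 79.0267 61.1043 39.0255 11.8266 0.0000 0.0000 0.0000
t_8: node(8,0) S=45.8819 payoff=110.4281 vs cont=108.8649 → 110.4281 [stop]  node(8,1) S=56.5222 payoff=99.7878 vs cont=98.2246 → 99.7878 [stop]  node(8,2) S=69.6300 payoff=86.6800 vs cont=85.1168 → 86.6800 [stop]  node(8,3) S=85.7777 payoff=70.5323 vs cont=68.9692 → 70.5323 [stop]  node(8,4) S=105.6700 payoff=50.6400 vs cont=49.0768 → 50.6400 [stop]  node(8,5) S=130.1755 payoff=26.1345 vs cont=24.5713 → 26.1345 [stop]  node(8,6) S=160.3640 payoff=0.0000 vs cont=5.5931 → 5.5931 [wait]  node(8,7) S=197.5533 payoff=0.0000 vs cont=0.0000 → 0.0000 [wait]  node(8,8) S=243.3671 payoff=0.0000 vs cont=0.0000 → 0.0000 [wait]  ⇒ S*(8)=130.1755
t_7: node(7,0) S=50.9249 payoff=105.3851 vs cont=103.8219 → 105.3851 [stop]  node(7,1) S=62.7347 payoff=93.5753 vs cont=92.0121 → 93.5753 [stop]  node(7,2) S=77.2833 payoff=79.0267 vs cont=77.4636 → 79.0267 [stop]  node(7,3) S=95.2057 payoff=61.1043 vs cont=59.5411 → 61.1043 [stop]  node(7,4) S=117.2845 payoff=39.0255 vs cont=37.4624 → 39.0255 [stop]  node(7,5) S=144.4834 payoff=11.8266 vs cont=15.2516 → 15.2516 [wait]  node(7,6) S=177.9900 payoff=0.0000 vs cont=2.6451 → 2.6451 [wait]  node(7,7) S=219.2669 payoff=0.0000 vs cont=0.0000 → 0.0000 [wait]  ⇒ S*(7)=117.2845
t_6: node(6,0) S=56.5222 payoff=99.7878 vs cont=98.2246 → 99.7878 [stop]  node(6,1) S=69.6300 payoff=86.6800 vs cont=85.1168 → 86.6800 [stop]  node(6,2) S=85.7777 payoff=70.5323 vs cont=68.9692 → 70.5323 [stop]  node(6,3) S=105.6700 payoff=50.6400 vs cont=49.0768 → 50.6400 [stop]  node(6,4) S=130.1755 payoff=26.1345 vs cont=26.3423 → 26.3423 [wait]  node(6,5) S=160.3640 payoff=0.0000 vs cont=8.5806 → 8.5806 [wait]  node(6,6) S=197.5533 payoff=0.0000 vs cont=1.2509 → 1.2509 [wait]  ⇒ S*(6)=105.6700
t_5: node(5,0) S=62.7347 payoff=93.5753 vs cont=92.0121 → 93.5753 [stop]  node(5,1) S=77.2833 payoff=79.0267 vs cont=77.4636 → 79.0267 [stop]  node(5,2) S=95.2057 payoff=61.1043 vs cont=59.5411 → 61.1043 [stop]  node(5,3) S=117.2845 payoff=39.0255 vs cont=37.5698 → 39.0255 [stop]  node(5,4) S=144.4834 payoff=11.8266 vs cont=16.8947 → 16.8947 [wait]  node(5,5) S=177.9900 payoff=0.0000 vs cont=4.7048 → 4.7048 [wait]  ⇒ S*(5)=117.2845
t_4: node(4,0) S=69.6300 payoff=86.6800 vs cont=85.1168 → 86.6800 [stop]  node(4,1) S=85.7777 payoff=70.5323 vs cont=68.9692 → 70.5323 [stop]  node(4,2) S=105.6700 payoff=50.6400 vs cont=49.0768 → 50.6400 [stop]  node(4,3) S=130.1755 payoff=26.1345 vs cont=27.1919 → 27.1919 [wait]  node(4,4) S=160.3640 payoff=0.0000 vs cont=10.4226 → 10.4226 [wait]  ⇒ S*(4)=105.6700
t_3: node(3,0) S=77.2833 payoff=79.0267 vs cont=77.4636 → 79.0267 [stop]  node(3,1) S=95.2057 payoff=61.1043 vs cont=59.5411 → 61.1043 [stop]  node(3,2) S=117.2845 payoff=39.0255 vs cont=38.0091 → 39.0255 [stop]  node(3,3) S=144.4834 payoff=11.8266 vs cont=18.2490 → 18.2490 [wait]  ⇒ S*(3)=117.2845
t_2: node(2,0) S=85.7777 payoff=70.5323 vs cont=68.9692 → 70.5323 [stop]  node(2,1) S=105.6700 payoff=50.6400 vs cont=49.0768 → 50.6400 [stop]  node(2,2) S=130.1755 payoff=26.1345 vs cont=27.8922 → 27.8922 [wait]  ⇒ S*(2)=105.6700
t_1: node(1,0) S=95.2057 payoff=61.1043 vs cont=59.5411 → 61.1043 [stop]  node(1,1) S=117.2845 payoff=39.0255 vs cont=38.3712 → 39.0255 [stop]  ⇒ S*(1)=117.2845
t_0: node(0,0) S=105.6700 payoff=50.6400 vs cont=49.0768 → 50.6400 [stop]  ⇒ S*(0)=105.6700

price = 50.6400
boundary = 105.6700 117.2845 105.6700 117.2845 105.6700 117.2845 105.6700 117.2845 130.1755
tree:
50.6400
61.1043 39.0255
70.5323 50.6400 27.8922
79.0267 61.1043 39.0255 18.2490
86.6800 70.5323 50.6400 27.1919 10.4226
93.5753 79.0267 61.1043 39.0255 16.8947 4.7048
99.7878 86.6800 70.5323 50.6400 26.3423 8.5806 1.2509
105.3851 93.5753 79.0267 61.1043 39.0255 15.2516 2.6451 0.0000
110.4281 99.7878 86.6800 70.5323 50.6400 26.1345 5.5931 0.0000 0.0000
114.9717 105.3851 93.5753 79.0267 61.1043 39.0255 11.8266 0.0000 0.0000 0.0000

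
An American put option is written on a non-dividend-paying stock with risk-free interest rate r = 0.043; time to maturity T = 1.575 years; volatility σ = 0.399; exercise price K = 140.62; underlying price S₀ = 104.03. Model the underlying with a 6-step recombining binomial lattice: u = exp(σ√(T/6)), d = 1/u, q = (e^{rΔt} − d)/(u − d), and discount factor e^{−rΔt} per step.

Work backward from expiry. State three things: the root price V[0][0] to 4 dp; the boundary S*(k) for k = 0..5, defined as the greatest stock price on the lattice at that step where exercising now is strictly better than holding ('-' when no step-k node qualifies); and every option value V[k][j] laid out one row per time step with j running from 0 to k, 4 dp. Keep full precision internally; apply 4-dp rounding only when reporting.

Δt=0.26250  u=1.22682  d=0.81511  q=0.47664  discount=0.98878
step 6 (expiry): payoffs max(K−S,0) = 110.1080 94.6967 71.5013 36.5900 0.0000 0.0000 0.0000
step 5: (k=5,j=0): S=37.4327, (K−S)⁺=103.1873, hold=101.6089 ⇒ V=103.1873 exercise | (k=5,j=1): S=56.3397, (K−S)⁺=84.2803, hold=82.7020 ⇒ V=84.2803 exercise | (k=5,j=2): S=84.7964, (K−S)⁺=55.8236, hold=54.2453 ⇒ V=55.8236 exercise | (k=5,j=3): S=127.6262, (K−S)⁺=12.9938, hold=18.9347 ⇒ V=18.9347 continue | (k=5,j=4): S=192.0891, (K−S)⁺=0.0000, hold=0.0000 ⇒ V=0.0000 continue | (k=5,j=5): S=289.1116, (K−S)⁺=0.0000, hold=0.0000 ⇒ V=0.0000 continue  boundary S*=84.7964
step 4: (k=4,j=0): S=45.9233, (K−S)⁺=94.6967, hold=93.1184 ⇒ V=94.6967 exercise | (k=4,j=1): S=69.1187, (K−S)⁺=71.5013, hold=69.9229 ⇒ V=71.5013 exercise | (k=4,j=2): S=104.0300, (K−S)⁺=36.5900, hold=37.8116 ⇒ V=37.8116 continue | (k=4,j=3): S=156.5746, (K−S)⁺=0.0000, hold=9.7984 ⇒ V=9.7984 continue | (k=4,j=4): S=235.6590, (K−S)⁺=0.0000, hold=0.0000 ⇒ V=0.0000 continue  boundary S*=69.1187
step 3: (k=3,j=0): S=56.3397, (K−S)⁺=84.2803, hold=82.7020 ⇒ V=84.2803 exercise | (k=3,j=1): S=84.7964, (K−S)⁺=55.8236, hold=54.8210 ⇒ V=55.8236 exercise | (k=3,j=2): S=127.6262, (K−S)⁺=12.9938, hold=24.1848 ⇒ V=24.1848 continue | (k=3,j=3): S=192.0891, (K−S)⁺=0.0000, hold=5.0705 ⇒ V=5.0705 continue  boundary S*=84.7964
step 2: (k=2,j=0): S=69.1187, (K−S)⁺=71.5013, hold=69.9229 ⇒ V=71.5013 exercise | (k=2,j=1): S=104.0300, (K−S)⁺=36.5900, hold=40.2859 ⇒ V=40.2859 continue | (k=2,j=2): S=156.5746, (K−S)⁺=0.0000, hold=14.9049 ⇒ V=14.9049 continue  boundary S*=69.1187
step 1: (k=1,j=0): S=84.7964, (K−S)⁺=55.8236, hold=55.9872 ⇒ V=55.9872 continue | (k=1,j=1): S=127.6262, (K−S)⁺=12.9938, hold=27.8719 ⇒ V=27.8719 continue  boundary S*=-
step 0: (k=0,j=0): S=104.0300, (K−S)⁺=36.5900, hold=42.1083 ⇒ V=42.1083 continue  boundary S*=-

price = 42.1083
boundary = - - 69.1187 84.7964 69.1187 84.7964
tree:
42.1083
55.9872 27.8719
71.5013 40.2859 14.9049
84.2803 55.8236 24.1848 5.0705
94.6967 71.5013 37.8116 9.7984 0.0000
103.1873 84.2803 55.8236 18.9347 0.0000 0.0000
110.1080 94.6967 71.5013 36.5900 0.0000 0.0000 0.0000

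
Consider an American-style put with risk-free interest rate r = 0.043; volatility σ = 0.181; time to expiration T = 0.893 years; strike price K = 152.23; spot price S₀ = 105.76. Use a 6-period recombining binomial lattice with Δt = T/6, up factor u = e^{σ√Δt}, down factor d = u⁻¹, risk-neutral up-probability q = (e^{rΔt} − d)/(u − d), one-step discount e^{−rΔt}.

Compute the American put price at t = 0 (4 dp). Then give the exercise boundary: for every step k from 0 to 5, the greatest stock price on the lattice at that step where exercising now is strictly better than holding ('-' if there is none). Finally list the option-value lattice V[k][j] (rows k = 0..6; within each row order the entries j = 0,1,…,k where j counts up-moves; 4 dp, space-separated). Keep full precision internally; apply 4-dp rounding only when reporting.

price = 46.4700
boundary = 105.7600 113.4089 121.6111 130.4064 121.6111 130.4064
tree:
46.4700
53.6031 38.8211
60.2550 46.4700 30.6189
66.4583 53.6031 38.8211 21.8236
72.2433 60.2550 46.4700 30.6189 13.2732
77.6380 66.4583 53.6031 38.8211 21.8236 5.8058
82.6689 72.2433 60.2550 46.4700 30.6189 12.3921 0.0000

Δt=0.14883, u=1.07232, d=0.93255, q=0.52849, disc=e^(-rΔt)=0.99362
k=6 terminal: V=max(K-S,0) → 82.6689 72.2433 60.2550 46.4700 30.6189 12.3921 0.0000
k=5: j=0 S=74.5920 intr=77.6380 cont=76.6669 V=77.6380[EX]; j=1 S=85.7717 intr=66.4583 cont=65.4872 V=66.4583[EX]; j=2 S=98.6269 intr=53.6031 cont=52.6319 V=53.6031[EX]; j=3 S=113.4089 intr=38.8211 cont=37.8499 V=38.8211[EX]; j=4 S=130.4064 intr=21.8236 cont=20.8524 V=21.8236[EX]; j=5 S=149.9515 intr=2.2785 cont=5.8058 V=5.8058[hold]  S*(5)=130.4064
k=4: j=0 S=79.9867 intr=72.2433 cont=71.2721 V=72.2433[EX]; j=1 S=91.9750 intr=60.2550 cont=59.2839 V=60.2550[EX]; j=2 S=105.7600 intr=46.4700 cont=45.4989 V=46.4700[EX]; j=3 S=121.6111 intr=30.6189 cont=29.6478 V=30.6189[EX]; j=4 S=139.8379 intr=12.3921 cont=13.2732 V=13.2732[hold]  S*(4)=121.6111
k=3: j=0 S=85.7717 intr=66.4583 cont=65.4872 V=66.4583[EX]; j=1 S=98.6269 intr=53.6031 cont=52.6319 V=53.6031[EX]; j=2 S=113.4089 intr=38.8211 cont=37.8499 V=38.8211[EX]; j=3 S=130.4064 intr=21.8236 cont=21.3151 V=21.8236[EX]  S*(3)=130.4064
k=2: j=0 S=91.9750 intr=60.2550 cont=59.2839 V=60.2550[EX]; j=1 S=105.7600 intr=46.4700 cont=45.4989 V=46.4700[EX]; j=2 S=121.6111 intr=30.6189 cont=29.6478 V=30.6189[EX]  S*(2)=121.6111
k=1: j=0 S=98.6269 intr=53.6031 cont=52.6319 V=53.6031[EX]; j=1 S=113.4089 intr=38.8211 cont=37.8499 V=38.8211[EX]  S*(1)=113.4089
k=0: j=0 S=105.7600 intr=46.4700 cont=45.4989 V=46.4700[EX]  S*(0)=105.7600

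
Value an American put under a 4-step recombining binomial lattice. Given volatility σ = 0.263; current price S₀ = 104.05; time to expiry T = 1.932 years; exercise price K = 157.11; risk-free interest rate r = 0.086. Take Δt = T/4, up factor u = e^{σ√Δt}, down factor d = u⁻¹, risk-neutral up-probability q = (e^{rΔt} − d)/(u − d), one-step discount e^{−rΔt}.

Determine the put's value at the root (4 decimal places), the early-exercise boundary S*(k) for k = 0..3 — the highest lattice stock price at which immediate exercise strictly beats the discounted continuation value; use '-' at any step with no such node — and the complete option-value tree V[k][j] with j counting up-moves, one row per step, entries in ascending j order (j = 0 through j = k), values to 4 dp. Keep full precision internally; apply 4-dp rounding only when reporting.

params: Δt=0.48300 u=1.20055 d=0.83295 q=0.56981 e^(-rΔt)=0.95931
t_4 payoffs: 107.0236 84.9193 53.0600 7.1405 0.0000
t_3: node(3,0) S=60.1313 payoff=96.9787 vs cont=90.5863 → 96.9787 [stop]  node(3,1) S=86.6686 payoff=70.4414 vs cont=64.0491 → 70.4414 [stop]  node(3,2) S=124.9173 payoff=32.1927 vs cont=25.8004 → 32.1927 [stop]  node(3,3) S=180.0460 payoff=0.0000 vs cont=2.9468 → 2.9468 [wait]  ⇒ S*(3)=124.9173
t_2: node(2,0) S=72.1907 payoff=84.9193 vs cont=78.5270 → 84.9193 [stop]  node(2,1) S=104.0500 payoff=53.0600 vs cont=46.6676 → 53.0600 [stop]  node(2,2) S=149.9695 payoff=7.1405 vs cont=14.8963 → 14.8963 [wait]  ⇒ S*(2)=104.0500
t_1: node(1,0) S=86.6686 payoff=70.4414 vs cont=64.0491 → 70.4414 [stop]  node(1,1) S=124.9173 payoff=32.1927 vs cont=30.0399 → 32.1927 [stop]  ⇒ S*(1)=124.9173
t_0: node(0,0) S=104.0500 payoff=53.0600 vs cont=46.6676 → 53.0600 [stop]  ⇒ S*(0)=104.0500

price = 53.0600
boundary = 104.0500 124.9173 104.0500 124.9173
tree:
53.0600
70.4414 32.1927
84.9193 53.0600 14.8963
96.9787 70.4414 32.1927 2.9468
107.0236 84.9193 53.0600 7.1405 0.0000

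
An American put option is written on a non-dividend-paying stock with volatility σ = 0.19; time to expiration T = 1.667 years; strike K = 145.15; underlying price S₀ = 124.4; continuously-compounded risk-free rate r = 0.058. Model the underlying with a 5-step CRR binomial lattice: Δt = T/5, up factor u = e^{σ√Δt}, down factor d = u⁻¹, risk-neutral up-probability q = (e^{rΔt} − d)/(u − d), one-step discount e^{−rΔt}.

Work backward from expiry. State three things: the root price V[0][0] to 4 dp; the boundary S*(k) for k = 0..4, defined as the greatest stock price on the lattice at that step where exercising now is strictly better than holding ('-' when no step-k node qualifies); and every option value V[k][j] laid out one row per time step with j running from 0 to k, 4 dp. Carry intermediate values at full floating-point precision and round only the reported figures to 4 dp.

params: Δt=0.33340 u=1.11595 d=0.89610 q=0.56141 e^(-rΔt)=0.98085
t_5 payoffs: 73.2724 55.6374 33.6756 6.3256 0.0000 0.0000
t_4: node(4,0) S=80.2119 payoff=64.9381 vs cont=62.1583 → 64.9381 [stop]  node(4,1) S=99.8918 payoff=45.2582 vs cont=42.4784 → 45.2582 [stop]  node(4,2) S=124.4000 payoff=20.7500 vs cont=17.9702 → 20.7500 [stop]  node(4,3) S=154.9213 payoff=0.0000 vs cont=2.7212 → 2.7212 [wait]  node(4,4) S=192.9309 payoff=0.0000 vs cont=0.0000 → 0.0000 [wait]  ⇒ S*(4)=124.4000
t_3: node(3,0) S=89.5126 payoff=55.6374 vs cont=52.8575 → 55.6374 [stop]  node(3,1) S=111.4744 payoff=33.6756 vs cont=30.8958 → 33.6756 [stop]  node(3,2) S=138.8244 payoff=6.3256 vs cont=10.4249 → 10.4249 [wait]  node(3,3) S=172.8847 payoff=0.0000 vs cont=1.1706 → 1.1706 [wait]  ⇒ S*(3)=111.4744
t_2: node(2,0) S=99.8918 payoff=45.2582 vs cont=42.4784 → 45.2582 [stop]  node(2,1) S=124.4000 payoff=20.7500 vs cont=20.2275 → 20.7500 [stop]  node(2,2) S=154.9213 payoff=0.0000 vs cont=5.1293 → 5.1293 [wait]  ⇒ S*(2)=124.4000
t_1: node(1,0) S=111.4744 payoff=33.6756 vs cont=30.8958 → 33.6756 [stop]  node(1,1) S=138.8244 payoff=6.3256 vs cont=11.7509 → 11.7509 [wait]  ⇒ S*(1)=111.4744
t_0: node(0,0) S=124.4000 payoff=20.7500 vs cont=20.9577 → 20.9577 [wait]  ⇒ S*(0)=-

price = 20.9577
boundary = - 111.4744 124.4000 111.4744 124.4000
tree:
20.9577
33.6756 11.7509
45.2582 20.7500 5.1293
55.6374 33.6756 10.4249 1.1706
64.9381 45.2582 20.7500 2.7212 0.0000
73.2724 55.6374 33.6756 6.3256 0.0000 0.0000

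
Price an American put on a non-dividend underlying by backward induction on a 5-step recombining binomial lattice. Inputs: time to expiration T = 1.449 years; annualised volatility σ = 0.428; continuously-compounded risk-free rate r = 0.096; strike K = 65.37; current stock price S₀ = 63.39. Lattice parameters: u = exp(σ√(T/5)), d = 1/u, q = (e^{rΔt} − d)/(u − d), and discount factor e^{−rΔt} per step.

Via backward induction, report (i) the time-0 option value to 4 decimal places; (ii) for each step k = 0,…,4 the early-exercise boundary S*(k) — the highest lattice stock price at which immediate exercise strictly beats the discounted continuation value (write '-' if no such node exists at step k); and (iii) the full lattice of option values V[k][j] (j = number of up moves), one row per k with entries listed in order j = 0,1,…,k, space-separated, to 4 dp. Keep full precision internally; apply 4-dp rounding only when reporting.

price = 10.7531
boundary = - - 39.9846 31.7562 39.9846
tree:
10.7531
16.8418 5.3479
25.3854 9.3553 1.6934
33.6138 15.8149 3.5057 0.0000
40.1488 25.3854 7.2576 0.0000 0.0000
45.3391 33.6138 15.0249 0.0000 0.0000 0.0000

Δt=0.28980, u=1.25911, d=0.79421, q=0.50333, disc=e^(-rΔt)=0.97256
k=5 terminal: V=max(K-S,0) → 45.3391 33.6138 15.0249 0.0000 0.0000 0.0000
k=4: j=0 S=25.2212 intr=40.1488 cont=38.3552 V=40.1488[EX]; j=1 S=39.9846 intr=25.3854 cont=23.5918 V=25.3854[EX]; j=2 S=63.3900 intr=1.9800 cont=7.2576 V=7.2576[hold]; j=3 S=100.4959 intr=0.0000 cont=0.0000 V=0.0000[hold]; j=4 S=159.3222 intr=0.0000 cont=0.0000 V=0.0000[hold]  S*(4)=39.9846
k=3: j=0 S=31.7562 intr=33.6138 cont=31.8202 V=33.6138[EX]; j=1 S=50.3451 intr=15.0249 cont=15.8149 V=15.8149[hold]; j=2 S=79.8150 intr=0.0000 cont=3.5057 V=3.5057[hold]; j=3 S=126.5355 intr=0.0000 cont=0.0000 V=0.0000[hold]  S*(3)=31.7562
k=2: j=0 S=39.9846 intr=25.3854 cont=23.9785 V=25.3854[EX]; j=1 S=63.3900 intr=1.9800 cont=9.3553 V=9.3553[hold]; j=2 S=100.4959 intr=0.0000 cont=1.6934 V=1.6934[hold]  S*(2)=39.9846
k=1: j=0 S=50.3451 intr=15.0249 cont=16.8418 V=16.8418[hold]; j=1 S=79.8150 intr=0.0000 cont=5.3479 V=5.3479[hold]  S*(1)=-
k=0: j=0 S=63.3900 intr=1.9800 cont=10.7531 V=10.7531[hold]  S*(0)=-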